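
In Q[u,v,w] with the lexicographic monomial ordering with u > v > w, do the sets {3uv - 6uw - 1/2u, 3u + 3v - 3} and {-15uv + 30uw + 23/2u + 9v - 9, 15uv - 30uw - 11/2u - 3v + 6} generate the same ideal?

No, the ideals differ.

Since reduced Gröbner bases are canonical representatives of ideals under a given ordering, it suffices to compute and compare them.
Buchberger on the first generating set:
f_1 = 3uv - 6uw - 1/2u, LT = uv.
f_2 = 3u + 3v - 3, LT = u.

S(f_1,f_2): lcm = uv. S = -2uw - 1/6u - v^2 + v.
  leading term uw: subtract (-2/3w)·f_2 from -2uw - 1/6u - v^2 + v → -1/6u - v^2 + 2vw + v - 2w
  leading term u: subtract (-1/18)·f_2 from -1/6u - v^2 + 2vw + v - 2w → -v^2 + 2vw + 7/6v - 2w - 1/6
  leading term v^2: no divisor's leading term divides it; move -v^2 to the remainder.
  leading term vw: no divisor's leading term divides it; move 2vw to the remainder.
  leading term v: no divisor's leading term divides it; move 7/6v to the remainder.
  leading term w: no divisor's leading term divides it; move -2w to the remainder.
  leading term 1: no divisor's leading term divides it; move -1/6 to the remainder.
  remainder -v^2 + 2vw + 7/6v - 2w - 1/6 ≠ 0; add g_3 = -v^2 + 2vw + 7/6v - 2w - 1/6 to the basis.

The other S-polynomials (S(f_1,g_3), S(f_2,g_3)) all reduce to 0 modulo the current basis, so we have a Gröbner basis.
Inter-reduce: drop elements whose leading term is divisible by another's, tail-reduce, and make monic.
Reduced Gröbner basis: {u + v - 1, v^2 - 2vw - 7/6v + 2w + 1/6}.

Buchberger on the second generating set:
h_1 = -15uv + 30uw + 23/2u + 9v - 9, LT = uv.
h_2 = 15uv - 30uw - 11/2u - 3v + 6, LT = uv.

S(h_1,h_2): lcm = uv. S = -2/5u - 2/5v + 1/5.
  leading term u: no divisor's leading term divides it; move -2/5u to the remainder.
  leading term v: no divisor's leading term divides it; move -2/5v to the remainder.
  leading term 1: no divisor's leading term divides it; move 1/5 to the remainder.
  remainder -2/5u - 2/5v + 1/5 ≠ 0; add k_3 = -2/5u - 2/5v + 1/5 to the basis.

S(h_1,k_3): lcm = uv. S = -2uw - 23/30u - v^2 - 1/10v + 3/5.
  leading term uw: subtract (5w)·k_3 from -2uw - 23/30u - v^2 - 1/10v + 3/5 → -23/30u - v^2 + 2vw - 1/10v - w + 3/5
  leading term u: subtract (23/12)·k_3 from -23/30u - v^2 + 2vw - 1/10v - w + 3/5 → -v^2 + 2vw + 2/3v - w + 13/60
  leading term v^2: no divisor's leading term divides it; move -v^2 to the remainder.
  leading term vw: no divisor's leading term divides it; move 2vw to the remainder.
  leading term v: no divisor's leading term divides it; move 2/3v to the remainder.
  leading term w: no divisor's leading term divides it; move -w to the remainder.
  leading term 1: no divisor's leading term divides it; move 13/60 to the remainder.
  remainder -v^2 + 2vw + 2/3v - w + 13/60 ≠ 0; add k_4 = -v^2 + 2vw + 2/3v - w + 13/60 to the basis.

The other S-polynomials (S(h_2,k_3), S(h_1,k_4), S(h_2,k_4), S(k_3,k_4)) all reduce to 0 modulo the current basis, so we have a Gröbner basis.
Inter-reduce: drop elements whose leading term is divisible by another's, tail-reduce, and make monic.
Reduced Gröbner basis: {u + v - 1/2, v^2 - 2vw - 2/3v + w - 13/60}.

Since the reduced bases disagree, the two ideals are not the same.
The same test decides containment: I ⊆ J iff every generator of I reduces to 0 modulo a Gröbner basis of J.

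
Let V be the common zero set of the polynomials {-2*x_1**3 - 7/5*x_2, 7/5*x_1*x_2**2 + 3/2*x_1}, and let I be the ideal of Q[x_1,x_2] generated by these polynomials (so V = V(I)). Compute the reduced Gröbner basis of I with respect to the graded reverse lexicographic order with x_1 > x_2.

Buchberger's algorithm terminates because the ascending chain of leading-term ideals stabilizes.

f_1 = -2*x_1**3 - 7/5*x_2, LT = x_1**3.
f_2 = 7/5*x_1*x_2**2 + 3/2*x_1, LT = x_1*x_2**2.

S(f_1,f_2): lcm = x_1**3*x_2**2. S = -15/14*x_1**3 + 7/10*x_2**3.
  leading term x_1**3: subtract (15/28)·f_1 from -15/14*x_1**3 + 7/10*x_2**3 → 7/10*x_2**3 + 3/4*x_2
  leading term x_2**3: no divisor's leading term divides it; move 7/10*x_2**3 to the remainder.
  leading term x_2: no divisor's leading term divides it; move 3/4*x_2 to the remainder.
  remainder 7/10*x_2**3 + 3/4*x_2 ≠ 0; add g_3 = 7/10*x_2**3 + 3/4*x_2 to the basis.

The other S-polynomials (S(f_1,g_3), S(f_2,g_3)) all reduce to 0 modulo the current basis, so we have a Gröbner basis.

G = {x_1**3 + 7/10*x_2, x_1*x_2**2 + 15/14*x_1, x_2**3 + 15/14*x_2}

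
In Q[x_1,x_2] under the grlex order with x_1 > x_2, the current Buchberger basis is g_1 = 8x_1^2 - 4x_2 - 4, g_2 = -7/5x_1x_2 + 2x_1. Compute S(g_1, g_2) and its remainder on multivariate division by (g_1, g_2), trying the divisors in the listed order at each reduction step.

lcm(LM(g_1), LM(g_2)) = x_1^2x_2.
S = (lcm/LT(g_1))·g_1 − (lcm/LT(g_2))·g_2 = 10/7x_1^2 - 1/2x_2^2 - 1/2x_2.
Reduce S modulo (g_1, g_2) in that order:
  leading term x_1^2: subtract (5/28)·g_1 from 10/7x_1^2 - 1/2x_2^2 - 1/2x_2 → -1/2x_2^2 + 3/14x_2 + 5/7
  leading term x_2^2: no divisor's leading term divides it; move -1/2x_2^2 to the remainder.
  leading term x_2: no divisor's leading term divides it; move 3/14x_2 to the remainder.
  leading term 1: no divisor's leading term divides it; move 5/7 to the remainder.
The remainder -1/2x_2^2 + 3/14x_2 + 5/7 is nonzero, so it would be added as the next basis element.
An S-polynomial is built so that the two leading terms cancel; whether anything survives reduction is exactly the Gröbner-basis criterion.

S(g_1, g_2) = 10/7x_1^2 - 1/2x_2^2 - 1/2x_2; remainder on division = -1/2x_2^2 + 3/14x_2 + 5/7.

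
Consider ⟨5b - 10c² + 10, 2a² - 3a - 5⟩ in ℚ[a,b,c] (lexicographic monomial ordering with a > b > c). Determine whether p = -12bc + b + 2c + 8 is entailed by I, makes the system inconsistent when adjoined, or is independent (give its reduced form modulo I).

First compute the reduced Gröbner basis of I by Buchberger's algorithm.
f_1 = 5b - 10c² + 10, LT = b.
f_2 = 2a² - 3a - 5, LT = a².

The S-polynomials (S(f_1,f_2)) all reduce to 0 modulo the current basis, so we have a Gröbner basis.
Inter-reduce: drop elements whose leading term is divisible by another's, tail-reduce, and make monic.
Reduced Gröbner basis: {a² - 3/2a - 5/2, b - 2c² + 2}.
Label its elements g_1 = a² - 3/2a - 5/2, g_2 = b - 2c² + 2.

Reduce p = -12bc + b + 2c + 8 modulo G:
  leading term bc: subtract (-12c)·g_2 from -12bc + b + 2c + 8 → b - 24c³ + 26c + 8
  leading term b: subtract (1)·g_2 from b - 24c³ + 26c + 8 → -24c³ + 2c² + 26c + 6
  leading term c³: no divisor's leading term divides it; move -24c³ to the remainder.
  leading term c²: no divisor's leading term divides it; move 2c² to the remainder.
  leading term c: no divisor's leading term divides it; move 26c to the remainder.
  leading term 1: no divisor's leading term divides it; move 6 to the remainder.
  normal form = -24c³ + 2c² + 26c + 6.
The normal form is nonzero, so p ∉ I. Since p minus its normal form lies in I, I + (p) = I + (r) where r = -24c³ + 2c² + 26c + 6; decide whether this ideal is the whole ring.
Run Buchberger on G together with r (pairs among the g_i already reduce to 0 since G is a Gröbner basis):
g_1 = a² - 3/2a - 5/2, LT = a².
g_2 = b - 2c² + 2, LT = b.
r = -24c³ + 2c² + 26c + 6, LT = c³.

The S-polynomials (S(g_1,g_2), S(g_1,r), S(g_2,r)) all reduce to 0 modulo the current basis, so we have a Gröbner basis.
Inter-reduce: drop elements whose leading term is divisible by another's, tail-reduce, and make monic.
Reduced Gröbner basis: {a² - 3/2a - 5/2, b - 2c² + 2, c³ - 1/12c² - 13/12c - ¼}.
The reduced Gröbner basis of I + (p) is {a² - 3/2a - 5/2, b - 2c² + 2, c³ - 1/12c² - 13/12c - ¼} ≠ {1}, a proper ideal, so the enlarged system stays consistent: p is independent of I, with normal form -24c³ + 2c² + 26c + 6.

The remainder on division by a Gröbner basis is unique — it is the normal form.

-12bc + b + 2c + 8 is independent of I; its normal form modulo I is -24c³ + 2c² + 26c + 6.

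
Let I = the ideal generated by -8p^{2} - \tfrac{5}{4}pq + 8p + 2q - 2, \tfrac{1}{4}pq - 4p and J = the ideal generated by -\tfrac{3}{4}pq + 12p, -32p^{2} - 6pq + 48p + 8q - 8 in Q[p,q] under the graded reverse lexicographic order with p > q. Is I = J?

Two ideals are equal iff their reduced Gröbner bases coincide (the reduced basis is unique for a fixed ordering).
Buchberger on the first generating set:
f_1 = -8p^{2} - \tfrac{5}{4}pq + 8p + 2q - 2, LT = p^{2}.
f_2 = \tfrac{1}{4}pq - 4p, LT = pq.

S(f_1,f_2): lcm = p^{2}q. S = \tfrac{5}{32}pq^{2} + 16p^{2} - pq - \tfrac{1}{4}q^{2} + \tfrac{1}{4}q.
  reduce S modulo (f_1, f_2):
  remainder -\tfrac{1}{4}q^{2} + \tfrac{17}{4}q - 4 ≠ 0; add g_3 = -\tfrac{1}{4}q^{2} + \tfrac{17}{4}q - 4 to the basis.

The other S-polynomials (S(f_1,g_3), S(f_2,g_3)) all reduce to 0 modulo the current basis, so we have a Gröbner basis.
Inter-reduce: drop elements whose leading term is divisible by another's, tail-reduce, and make monic.
Reduced Gröbner basis: {p^{2} + \tfrac{3}{2}p - \tfrac{1}{4}q + \tfrac{1}{4}, pq - 16p, q^{2} - 17q + 16}.

Buchberger on the second generating set:
h_1 = -\tfrac{3}{4}pq + 12p, LT = pq.
h_2 = -32p^{2} - 6pq + 48p + 8q - 8, LT = p^{2}.

S(h_1,h_2): lcm = p^{2}q. S = -\tfrac{3}{16}pq^{2} - 16p^{2} + \tfrac{3}{2}pq + \tfrac{1}{4}q^{2} - \tfrac{1}{4}q.
  reduce S modulo (h_1, h_2):
  remainder \tfrac{1}{4}q^{2} - \tfrac{17}{4}q + 4 ≠ 0; add k_3 = \tfrac{1}{4}q^{2} - \tfrac{17}{4}q + 4 to the basis.

The other S-polynomials (S(h_1,k_3), S(h_2,k_3)) all reduce to 0 modulo the current basis, so we have a Gröbner basis.
Inter-reduce: drop elements whose leading term is divisible by another's, tail-reduce, and make monic.
Reduced Gröbner basis: {p^{2} + \tfrac{3}{2}p - \tfrac{1}{4}q + \tfrac{1}{4}, pq - 16p, q^{2} - 17q + 16}.

The two bases agree; hence the ideals are identical.

Yes, the ideals are equal.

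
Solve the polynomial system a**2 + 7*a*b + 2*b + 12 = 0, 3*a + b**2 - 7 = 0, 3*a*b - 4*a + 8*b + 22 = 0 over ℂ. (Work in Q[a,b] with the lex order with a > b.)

{(2, -1)}

Compute a lex Gröbner basis by Buchberger's algorithm.
f_1 = a**2 + 7*a*b + 2*b + 12, LT = a**2.
f_2 = 3*a + b**2 - 7, LT = a.
f_3 = 3*a*b - 4*a + 8*b + 22, LT = a*b.

S(f_1,f_2): lcm = a**2. S = -1/3*a*b**2 + 7*a*b + 7/3*a + 2*b + 12.
  reduce S modulo (f_1, f_2, f_3):
  remainder 1/9*b**4 - 7/3*b**3 - 14/9*b**2 + 55/3*b + 157/9 ≠ 0; add h_4 = 1/9*b**4 - 7/3*b**3 - 14/9*b**2 + 55/3*b + 157/9 to the basis.

S(f_1,f_3): lcm = a**2*b. S = 4/3*a**2 + 7*a*b**2 - 8/3*a*b - 22/3*a + 2*b**2 + 12*b.
  reduce S modulo (f_1, f_2, f_3, h_4):
  remainder -45*b**3 - 107/9*b**2 + 1099/3*b + 2999/9 ≠ 0; add h_5 = -45*b**3 - 107/9*b**2 + 1099/3*b + 2999/9 to the basis.

S(f_2,f_3): lcm = a*b. S = 4/3*a + 1/3*b**3 - 5*b - 22/3.
  reduce S modulo (f_1, f_2, f_3, h_4, h_5):
  remainder -647/1215*b**2 - 926/405*b - 2131/1215 ≠ 0; add h_6 = -647/1215*b**2 - 926/405*b - 2131/1215 to the basis.

S(f_3,h_4): lcm = a*b**4. S = 59/3*a*b**3 + 14*a*b**2 - 165*a*b - 157*a + 8/3*b**4 + 22/3*b**3.
  reduce S modulo (f_1, f_2, f_3, h_4, h_5, h_6):
  remainder 140336/5823*b + 140336/5823 ≠ 0; add h_7 = 140336/5823*b + 140336/5823 to the basis.

The other S-polynomials (S(f_1,h_4), S(f_2,h_4), S(f_1,h_5), S(f_2,h_5), S(f_3,h_5), S(h_4,h_5), S(f_1,h_6), S(f_2,h_6), S(f_3,h_6), S(h_4,h_6), S(h_5,h_6), S(f_1,h_7), S(f_2,h_7), S(f_3,h_7), S(h_4,h_7), S(h_5,h_7), S(h_6,h_7)) all reduce to 0 modulo the current basis, so we have a Gröbner basis.
Inter-reduce: drop elements whose leading term is divisible by another's, tail-reduce, and make monic.
Reduced Gröbner basis: {a - 2, b + 1}.

Elimination: the polynomial b + 1 lies in the elimination ideal for b, so b ∈ {-1}. For each such b, the remaining basis elements (now univariate) give the rest of the solution.
  b = -1: the earlier basis element becomes a - 2 = 0, giving a = 2 — point (2, -1).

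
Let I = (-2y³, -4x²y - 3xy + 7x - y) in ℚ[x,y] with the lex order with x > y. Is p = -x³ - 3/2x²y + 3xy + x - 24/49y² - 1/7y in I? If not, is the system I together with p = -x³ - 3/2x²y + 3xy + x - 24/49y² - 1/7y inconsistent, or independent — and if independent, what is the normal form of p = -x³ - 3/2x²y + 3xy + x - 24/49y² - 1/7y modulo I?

-x³ - 3/2x²y + 3xy + x - 24/49y² - 1/7y lies in I (it reduces to 0).

First compute the reduced Gröbner basis of I by Buchberger's algorithm.
f_1 = -2y³, LT = y³.
f_2 = -4x²y - 3xy + 7x - y, LT = x²y.

S(f_1,f_2): lcm = x²y³. S = -¾xy³ + 7/4xy² - ¼y³.
  leading term xy³: subtract (⅜x)·f_1 from -¾xy³ + 7/4xy² - ¼y³ → 7/4xy² - ¼y³
  leading term xy²: no divisor's leading term divides it; move 7/4xy² to the remainder.
  leading term y³: subtract (⅛)·f_1 from -¼y³ → 0
  remainder 7/4xy² ≠ 0; add h_3 = 7/4xy² to the basis.

S(f_2,h_3): lcm = x²y². S = ¾xy² - 7/4xy + ¼y².
  leading term xy²: subtract (3/7)·h_3 from ¾xy² - 7/4xy + ¼y² → -7/4xy + ¼y²
  leading term xy: no divisor's leading term divides it; move -7/4xy to the remainder.
  leading term y²: no divisor's leading term divides it; move ¼y² to the remainder.
  remainder -7/4xy + ¼y² ≠ 0; add h_4 = -7/4xy + ¼y² to the basis.

S(f_2,h_4): lcm = x²y. S = 1/7xy² + ¾xy - 7/4x + ¼y.
  leading term xy²: subtract (4/49)·h_3 from 1/7xy² + ¾xy - 7/4x + ¼y → ¾xy - 7/4x + ¼y
  leading term xy: subtract (-3/7)·h_4 from ¾xy - 7/4x + ¼y → -7/4x + 3/28y² + ¼y
  leading term x: no divisor's leading term divides it; move -7/4x to the remainder.
  leading term y²: no divisor's leading term divides it; move 3/28y² to the remainder.
  leading term y: no divisor's leading term divides it; move ¼y to the remainder.
  remainder -7/4x + 3/28y² + ¼y ≠ 0; add h_5 = -7/4x + 3/28y² + ¼y to the basis.

The other S-polynomials (S(f_1,h_3), S(f_1,h_4), S(h_3,h_4), S(f_1,h_5), S(f_2,h_5), S(h_3,h_5), S(h_4,h_5)) all reduce to 0 modulo the current basis, so we have a Gröbner basis.
Inter-reduce: drop elements whose leading term is divisible by another's, tail-reduce, and make monic.
Reduced Gröbner basis: {x - 3/49y² - 1/7y, y³}.
Label its elements g_1 = x - 3/49y² - 1/7y, g_2 = y³.

Reduce p = -x³ - 3/2x²y + 3xy + x - 24/49y² - 1/7y modulo G:
  leading term x³: subtract (-x²)·g_1 from -x³ - 3/2x²y + 3xy + x - 24/49y² - 1/7y → -3/49x²y² - 23/14x²y + 3xy + x - 24/49y² - 1/7y
  leading term x²y²: subtract (-3/49xy²)·g_1 from -3/49x²y² - 23/14x²y + 3xy + x - 24/49y² - 1/7y → -23/14x²y - 9/2401xy⁴ - 3/343xy³ + 3xy + x - 24/49y² - 1/7y
  leading term x²y: subtract (-23/14xy)·g_1 from -23/14x²y - 9/2401xy⁴ - 3/343xy³ + 3xy + x - 24/49y² - 1/7y → -9/2401xy⁴ - 75/686xy³ - 23/98xy² + 3xy + x - 24/49y² - 1/7y
  leading term xy⁴: subtract (-9/2401y⁴)·g_1 from -9/2401xy⁴ - 75/686xy³ - 23/98xy² + 3xy + x - 24/49y² - 1/7y → -75/686xy³ - 23/98xy² + 3xy + x - 27/117649y⁶ - 9/16807y⁵ - 24/49y² - 1/7y
  leading term xy³: subtract (-75/686y³)·g_1 from -75/686xy³ - 23/98xy² + 3xy + x - 27/117649y⁶ - 9/16807y⁵ - 24/49y² - 1/7y → -23/98xy² + 3xy + x - 27/117649y⁶ - 243/33614y⁵ - 75/4802y⁴ - 24/49y² - 1/7y
  leading term xy²: subtract (-23/98y²)·g_1 from -23/98xy² + 3xy + x - 27/117649y⁶ - 243/33614y⁵ - 75/4802y⁴ - 24/49y² - 1/7y → 3xy + x - 27/117649y⁶ - 243/33614y⁵ - 72/2401y⁴ - 23/686y³ - 24/49y² - 1/7y
  leading term xy: subtract (3y)·g_1 from 3xy + x - 27/117649y⁶ - 243/33614y⁵ - 72/2401y⁴ - 23/686y³ - 24/49y² - 1/7y → x - 27/117649y⁶ - 243/33614y⁵ - 72/2401y⁴ + 103/686y³ - 3/49y² - 1/7y
  leading term x: subtract (1)·g_1 from x - 27/117649y⁶ - 243/33614y⁵ - 72/2401y⁴ + 103/686y³ - 3/49y² - 1/7y → -27/117649y⁶ - 243/33614y⁵ - 72/2401y⁴ + 103/686y³
  leading term y⁶: subtract (-27/117649y³)·g_2 from -27/117649y⁶ - 243/33614y⁵ - 72/2401y⁴ + 103/686y³ → -243/33614y⁵ - 72/2401y⁴ + 103/686y³
  leading term y⁵: subtract (-243/33614y²)·g_2 from -243/33614y⁵ - 72/2401y⁴ + 103/686y³ → -72/2401y⁴ + 103/686y³
  leading term y⁴: subtract (-72/2401y)·g_2 from -72/2401y⁴ + 103/686y³ → 103/686y³
  leading term y³: subtract (103/686)·g_2 from 103/686y³ → 0
  normal form = 0.
Since the normal form is 0, p ∈ I.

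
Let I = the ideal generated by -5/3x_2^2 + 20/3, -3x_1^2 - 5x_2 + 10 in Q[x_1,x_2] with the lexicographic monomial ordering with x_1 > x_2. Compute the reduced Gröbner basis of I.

f_1 = -5/3x_2^2 + 20/3, LT = x_2^2.
f_2 = -3x_1^2 - 5x_2 + 10, LT = x_1^2.

The S-polynomials (S(f_1,f_2)) all reduce to 0 modulo the current basis, so we have a Gröbner basis.

G = {x_1^2 + 5/3x_2 - 10/3, x_2^2 - 4}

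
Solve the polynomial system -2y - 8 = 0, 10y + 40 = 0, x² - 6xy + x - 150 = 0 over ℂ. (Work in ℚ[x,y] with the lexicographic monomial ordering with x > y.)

Compute a lex Gröbner basis by Buchberger's algorithm.
f_1 = -2y - 8, LT = y.
f_2 = 10y + 40, LT = y.
f_3 = x² - 6xy + x - 150, LT = x².

S(f_1,f_2): lcm = y. S = 0.
  remainder 0.

S(f_1,f_3): leading monomials are coprime, so the S-polynomial reduces to 0 (Buchberger's first criterion).
S(f_2,f_3): leading monomials are coprime, so the S-polynomial reduces to 0 (Buchberger's first criterion).
Every S-polynomial of the final basis reduces to 0, so we have a Gröbner basis.
Inter-reduce: drop elements whose leading term is divisible by another's, tail-reduce, and make monic.
Reduced Gröbner basis: {x² + 25x - 150, y + 4}.

Since the basis is lex-ordered, y + 4 is univariate in y. Its roots are {-4}. Back-substituting each root into the other basis elements fixes the other coordinates.
  y = -4: the earlier basis element becomes x² + 25x - 150 = 0, giving x = -30, 5 — points (-30, -4), (5, -4).

{(-30, -4), (5, -4)}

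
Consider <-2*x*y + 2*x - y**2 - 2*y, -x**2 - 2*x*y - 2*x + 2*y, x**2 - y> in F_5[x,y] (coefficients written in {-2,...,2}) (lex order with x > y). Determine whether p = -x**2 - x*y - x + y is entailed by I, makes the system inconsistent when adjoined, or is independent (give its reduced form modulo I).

First compute the reduced Gröbner basis of I by Buchberger's algorithm.
f_1 = -2*x*y + 2*x - y**2 - 2*y, LT = x*y.
f_2 = -x**2 - 2*x*y - 2*x + 2*y, LT = x**2.
f_3 = x**2 - y, LT = x**2.

S(f_1,f_2): lcm = x**2*y. S = -x**2 + x*y**2 - x*y + 2*y**2.
  reduce S modulo (f_1, f_2, f_3):
  remainder -x + 2*y**3 + y ≠ 0; add h_4 = -x + 2*y**3 + y to the basis.

S(f_1,f_3): lcm = x**2*y. S = -x**2 - 2*x*y**2 + x*y + y**2.
  reduce S modulo (f_1, f_2, f_3, h_4):
  remainder 2*y**3 ≠ 0; add h_5 = 2*y**3 to the basis.

S(f_2,f_3): lcm = x**2. S = 2*x*y + 2*x - y.
  reduce S modulo (f_1, f_2, f_3, h_4, h_5):
  remainder -y**2 + y ≠ 0; add h_6 = -y**2 + y to the basis.

S(f_1,h_4): lcm = x*y. S = -x + 2*y**4 - y**2 + y.
  reduce S modulo (f_1, f_2, f_3, h_4, h_5, h_6):
  remainder -y ≠ 0; add h_7 = -y to the basis.

The other S-polynomials (S(f_2,h_4), S(f_3,h_4), S(f_1,h_5), S(f_2,h_5), S(f_3,h_5), S(h_4,h_5), S(f_1,h_6), S(f_2,h_6), S(f_3,h_6), S(h_4,h_6), S(h_5,h_6), S(f_1,h_7), S(f_2,h_7), S(f_3,h_7), S(h_4,h_7), S(h_5,h_7), S(h_6,h_7)) all reduce to 0 modulo the current basis, so we have a Gröbner basis.
Inter-reduce: drop elements whose leading term is divisible by another's, tail-reduce, and make monic.
Reduced Gröbner basis: {x, y}.
Label its elements g_1 = x, g_2 = y.

Reduce p = -x**2 - x*y - x + y modulo G:
  leading term x**2: subtract (-x)·g_1 from -x**2 - x*y - x + y → -x*y - x + y
  leading term x*y: subtract (-y)·g_1 from -x*y - x + y → -x + y
  leading term x: subtract (-1)·g_1 from -x + y → y
  leading term y: subtract (1)·g_2 from y → 0
  normal form = 0.
Since the normal form is 0, p ∈ I.

-x**2 - x*y - x + y lies in I (it reduces to 0).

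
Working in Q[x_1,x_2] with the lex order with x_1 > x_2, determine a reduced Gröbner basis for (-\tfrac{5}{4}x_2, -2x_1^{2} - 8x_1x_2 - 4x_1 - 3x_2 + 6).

f_1 = -\tfrac{5}{4}x_2, LT = x_2.
f_2 = -2x_1^{2} - 8x_1x_2 - 4x_1 - 3x_2 + 6, LT = x_1^{2}.

The S-polynomials (S(f_1,f_2)) all reduce to 0 modulo the current basis, so we have a Gröbner basis.

G = {x_1^{2} + 2x_1 - 3, x_2}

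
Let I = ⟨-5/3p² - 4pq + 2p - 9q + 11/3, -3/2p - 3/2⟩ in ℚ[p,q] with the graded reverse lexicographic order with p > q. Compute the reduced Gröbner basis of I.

f_1 = -5/3p² - 4pq + 2p - 9q + 11/3, LT = p².
f_2 = -3/2p - 3/2, LT = p.

S(f_1,f_2): lcm = p². S = 12/5pq - 11/5p + 27/5q - 11/5.
  leading term pq: subtract (-8/5q)·f_2 from 12/5pq - 11/5p + 27/5q - 11/5 → -11/5p + 3q - 11/5
  leading term p: subtract (22/15)·f_2 from -11/5p + 3q - 11/5 → 3q
  leading term q: no divisor's leading term divides it; move 3q to the remainder.
  remainder 3q ≠ 0; add g_3 = 3q to the basis.

S(f_1,g_3): leading monomials are coprime, so the S-polynomial reduces to 0 (Buchberger's first criterion).
S(f_2,g_3): leading monomials are coprime, so the S-polynomial reduces to 0 (Buchberger's first criterion).
Every S-polynomial of the final basis reduces to 0, so we have a Gröbner basis.
Inter-reduce: drop elements whose leading term is divisible by another's, tail-reduce, and make monic.

G = {p + 1, q}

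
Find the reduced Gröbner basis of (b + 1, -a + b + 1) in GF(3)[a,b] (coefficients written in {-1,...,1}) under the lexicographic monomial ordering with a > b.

G = {a, b + 1}

This is the nonlinear analogue of row-reducing a linear system.

f_1 = b + 1, LT = b.
f_2 = -a + b + 1, LT = a.

The S-polynomials (S(f_1,f_2)) all reduce to 0 modulo the current basis, so we have a Gröbner basis.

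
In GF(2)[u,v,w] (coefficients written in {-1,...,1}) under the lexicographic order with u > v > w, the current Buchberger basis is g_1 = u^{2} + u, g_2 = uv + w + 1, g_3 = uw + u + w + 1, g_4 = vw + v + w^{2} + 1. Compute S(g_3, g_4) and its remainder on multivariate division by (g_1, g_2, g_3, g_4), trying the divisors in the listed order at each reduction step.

S(g_3, g_4) = uw^{2} + u + vw + v; remainder on division = 0.

lcm(LM(g_3), LM(g_4)) = uvw.
S = (lcm/LT(g_3))·g_3 − (lcm/LT(g_4))·g_4 = uw^{2} + u + vw + v.
Reduce S modulo (g_1, g_2, g_3, g_4) in that order:
  leading term uw^{2}: subtract (w)·g_3 from uw^{2} + u + vw + v → uw + u + vw + v + w^{2} + w
  leading term uw: subtract (1)·g_3 from uw + u + vw + v + w^{2} + w → vw + v + w^{2} + 1
  leading term vw: subtract (1)·g_4 from vw + v + w^{2} + 1 → 0
The remainder is 0, so this S-polynomial contributes no new basis element.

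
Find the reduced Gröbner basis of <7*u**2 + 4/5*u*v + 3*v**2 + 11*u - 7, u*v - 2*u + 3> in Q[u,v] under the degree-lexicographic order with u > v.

f_1 = 7*u**2 + 4/5*u*v + 3*v**2 + 11*u - 7, LT = u**2.
f_2 = u*v - 2*u + 3, LT = u*v.

S(f_1,f_2): lcm = u**2*v. S = 4/35*u*v**2 + 3/7*v**3 + 2*u**2 + 11/7*u*v - 3*u - v.
  leading term u*v**2: subtract (4/35*v)·f_2 from 4/35*u*v**2 + 3/7*v**3 + 2*u**2 + 11/7*u*v - 3*u - v → 3/7*v**3 + 2*u**2 + 9/5*u*v - 3*u - 47/35*v
  leading term v**3: no divisor's leading term divides it; move 3/7*v**3 to the remainder.
  leading term u**2: subtract (2/7)·f_1 from 2*u**2 + 9/5*u*v - 3*u - 47/35*v → 11/7*u*v - 6/7*v**2 - 43/7*u - 47/35*v + 2
  leading term u*v: subtract (11/7)·f_2 from 11/7*u*v - 6/7*v**2 - 43/7*u - 47/35*v + 2 → -6/7*v**2 - 3*u - 47/35*v - 19/7
  leading term v**2: no divisor's leading term divides it; move -6/7*v**2 to the remainder.
  leading term u: no divisor's leading term divides it; move -3*u to the remainder.
  leading term v: no divisor's leading term divides it; move -47/35*v to the remainder.
  leading term 1: no divisor's leading term divides it; move -19/7 to the remainder.
  remainder 3/7*v**3 - 6/7*v**2 - 3*u - 47/35*v - 19/7 ≠ 0; add g_3 = 3/7*v**3 - 6/7*v**2 - 3*u - 47/35*v - 19/7 to the basis.

The other S-polynomials (S(f_1,g_3), S(f_2,g_3)) all reduce to 0 modulo the current basis, so we have a Gröbner basis.

G = {v**3 - 2*v**2 - 7*u - 47/15*v - 19/3, u**2 + 3/7*v**2 + 9/5*u - 47/35, u*v - 2*u + 3}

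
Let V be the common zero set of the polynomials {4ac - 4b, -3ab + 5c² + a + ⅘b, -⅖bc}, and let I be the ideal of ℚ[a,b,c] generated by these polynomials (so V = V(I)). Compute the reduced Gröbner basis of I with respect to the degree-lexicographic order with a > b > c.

G = {a², ab, ac - b, b², bc, c² + ⅕a + 4/25b}

This is the nonlinear analogue of row-reducing a linear system.

f_1 = 4ac - 4b, LT = ac.
f_2 = -3ab + 5c² + a + ⅘b, LT = ab.
f_3 = -⅖bc, LT = bc.

S(f_1,f_2): lcm = abc. S = 5/3c³ + ⅓ac - b² + 4/15bc.
  leading term c³: no divisor's leading term divides it; move 5/3c³ to the remainder.
  leading term ac: subtract (1/12)·f_1 from ⅓ac - b² + 4/15bc → -b² + 4/15bc + ⅓b
  leading term b²: no divisor's leading term divides it; move -b² to the remainder.
  leading term bc: subtract (-⅔)·f_3 from 4/15bc + ⅓b → ⅓b
  leading term b: no divisor's leading term divides it; move ⅓b to the remainder.
  remainder 5/3c³ - b² + ⅓b ≠ 0; add g_4 = 5/3c³ - b² + ⅓b to the basis.

S(f_1,f_3): lcm = abc. S = -b².
  leading term b²: no divisor's leading term divides it; move -b² to the remainder.
  remainder -b² ≠ 0; add g_5 = -b² to the basis.

S(f_2,f_3): lcm = abc. S = -5/3c³ - ⅓ac - 4/15bc.
  leading term c³: subtract (-1)·g_4 from -5/3c³ - ⅓ac - 4/15bc → -⅓ac - b² - 4/15bc + ⅓b
  leading term ac: subtract (-1/12)·f_1 from -⅓ac - b² - 4/15bc + ⅓b → -b² - 4/15bc
  leading term b²: subtract (1)·g_5 from -b² - 4/15bc → -4/15bc
  leading term bc: subtract (⅔)·f_3 from -4/15bc → 0
  remainder 0.

S(f_1,g_4): lcm = ac³. S = ⅗ab² - bc² - ⅕ab.
  leading term ab²: subtract (-⅕b)·f_2 from ⅗ab² - bc² - ⅕ab → 4/25b²
  leading term b²: subtract (-4/25)·g_5 from 4/25b² → 0
  remainder 0.

S(f_2,g_4): leading monomials are coprime, so the S-polynomial reduces to 0 (Buchberger's first criterion).
S(f_3,g_4): lcm = bc³. S = ⅗b³ - ⅕b².
  leading term b³: subtract (-⅗b)·g_5 from ⅗b³ - ⅕b² → -⅕b²
  leading term b²: subtract (⅕)·g_5 from -⅕b² → 0
  remainder 0.

S(f_1,g_5): leading monomials are coprime, so the S-polynomial reduces to 0 (Buchberger's first criterion).
S(f_2,g_5): lcm = ab². S = -5/3bc² - ⅓ab - 4/15b².
  leading term bc²: subtract (25/6c)·f_3 from -5/3bc² - ⅓ab - 4/15b² → -⅓ab - 4/15b²
  leading term ab: subtract (1/9)·f_2 from -⅓ab - 4/15b² → -4/15b² - 5/9c² - 1/9a - 4/45b
  leading term b²: subtract (4/15)·g_5 from -4/15b² - 5/9c² - 1/9a - 4/45b → -5/9c² - 1/9a - 4/45b
  leading term c²: no divisor's leading term divides it; move -5/9c² to the remainder.
  leading term a: no divisor's leading term divides it; move -1/9a to the remainder.
  leading term b: no divisor's leading term divides it; move -4/45b to the remainder.
  remainder -5/9c² - 1/9a - 4/45b ≠ 0; add g_6 = -5/9c² - 1/9a - 4/45b to the basis.

S(f_3,g_5): lcm = b²c. S = 0.
  remainder 0.

S(g_4,g_5): leading monomials are coprime, so the S-polynomial reduces to 0 (Buchberger's first criterion).
S(f_1,g_6): lcm = ac². S = -⅕a² - 4/25ab - bc.
  leading term a²: no divisor's leading term divides it; move -⅕a² to the remainder.
  leading term ab: subtract (4/75)·f_2 from -4/25ab - bc → -bc - 4/15c² - 4/75a - 16/375b
  leading term bc: subtract (5/2)·f_3 from -bc - 4/15c² - 4/75a - 16/375b → -4/15c² - 4/75a - 16/375b
  leading term c²: subtract (12/25)·g_6 from -4/15c² - 4/75a - 16/375b → 0
  remainder -⅕a² ≠ 0; add g_7 = -⅕a² to the basis.

S(f_2,g_6): leading monomials are coprime, so the S-polynomial reduces to 0 (Buchberger's first criterion).
S(f_3,g_6): lcm = bc². S = -⅕ab - 4/25b².
  leading term ab: subtract (1/15)·f_2 from -⅕ab - 4/25b² → -4/25b² - ⅓c² - 1/15a - 4/75b
  leading term b²: subtract (4/25)·g_5 from -4/25b² - ⅓c² - 1/15a - 4/75b → -⅓c² - 1/15a - 4/75b
  leading term c²: subtract (⅗)·g_6 from -⅓c² - 1/15a - 4/75b → 0
  remainder 0.

S(g_4,g_6): lcm = c³. S = -⅕ac - ⅗b² - 4/25bc + ⅕b.
  leading term ac: subtract (-1/20)·f_1 from -⅕ac - ⅗b² - 4/25bc + ⅕b → -⅗b² - 4/25bc
  leading term b²: subtract (⅗)·g_5 from -⅗b² - 4/25bc → -4/25bc
  leading term bc: subtract (⅖)·f_3 from -4/25bc → 0
  remainder 0.

S(g_5,g_6): leading monomials are coprime, so the S-polynomial reduces to 0 (Buchberger's first criterion).
S(f_1,g_7): lcm = a²c. S = -ab.
  leading term ab: subtract (⅓)·f_2 from -ab → -5/3c² - ⅓a - 4/15b
  leading term c²: subtract (3)·g_6 from -5/3c² - ⅓a - 4/15b → 0
  remainder 0.

S(f_2,g_7): lcm = a²b. S = -5/3ac² - ⅓a² - 4/15ab.
  leading term ac²: subtract (-5/12c)·f_1 from -5/3ac² - ⅓a² - 4/15ab → -⅓a² - 4/15ab - 5/3bc
  leading term a²: subtract (5/3)·g_7 from -⅓a² - 4/15ab - 5/3bc → -4/15ab - 5/3bc
  leading term ab: subtract (4/45)·f_2 from -4/15ab - 5/3bc → -5/3bc - 4/9c² - 4/45a - 16/225b
  leading term bc: subtract (25/6)·f_3 from -5/3bc - 4/9c² - 4/45a - 16/225b → -4/9c² - 4/45a - 16/225b
  leading term c²: subtract (⅘)·g_6 from -4/9c² - 4/45a - 16/225b → 0
  remainder 0.

S(f_3,g_7): leading monomials are coprime, so the S-polynomial reduces to 0 (Buchberger's first criterion).
S(g_4,g_7): leading monomials are coprime, so the S-polynomial reduces to 0 (Buchberger's first criterion).
S(g_5,g_7): leading monomials are coprime, so the S-polynomial reduces to 0 (Buchberger's first criterion).
S(g_6,g_7): leading monomials are coprime, so the S-polynomial reduces to 0 (Buchberger's first criterion).
Every S-polynomial of the final basis reduces to 0, so we have a Gröbner basis.
Inter-reduce: drop elements whose leading term is divisible by another's, tail-reduce, and make monic.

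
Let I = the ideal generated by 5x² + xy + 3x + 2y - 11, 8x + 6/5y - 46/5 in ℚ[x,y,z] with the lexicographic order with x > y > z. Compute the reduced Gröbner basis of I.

G = {x + 3/20y - 23/20, y² - 26y + 25}

f_1 = 5x² + xy + 3x + 2y - 11, LT = x².
f_2 = 8x + 6/5y - 46/5, LT = x.

S(f_1,f_2): lcm = x². S = 1/20xy + 7/4x + ⅖y - 11/5.
  reduce S modulo (f_1, f_2):
  remainder -3/400y² + 39/200y - 3/16 ≠ 0; add g_3 = -3/400y² + 39/200y - 3/16 to the basis.

The other S-polynomials (S(f_1,g_3), S(f_2,g_3)) all reduce to 0 modulo the current basis, so we have a Gröbner basis.
Inter-reduce: drop elements whose leading term is divisible by another's, tail-reduce, and make monic.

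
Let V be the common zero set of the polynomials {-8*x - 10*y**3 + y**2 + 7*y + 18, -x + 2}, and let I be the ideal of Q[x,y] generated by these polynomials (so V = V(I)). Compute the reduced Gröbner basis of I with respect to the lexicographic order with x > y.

f_1 = -8*x - 10*y**3 + y**2 + 7*y + 18, LT = x.
f_2 = -x + 2, LT = x.

S(f_1,f_2): lcm = x. S = 5/4*y**3 - 1/8*y**2 - 7/8*y - 1/4.
  reduce S modulo (f_1, f_2):
  remainder 5/4*y**3 - 1/8*y**2 - 7/8*y - 1/4 ≠ 0; add g_3 = 5/4*y**3 - 1/8*y**2 - 7/8*y - 1/4 to the basis.

The other S-polynomials (S(f_1,g_3), S(f_2,g_3)) all reduce to 0 modulo the current basis, so we have a Gröbner basis.
Inter-reduce: drop elements whose leading term is divisible by another's, tail-reduce, and make monic.

G = {x - 2, y**3 - 1/10*y**2 - 7/10*y - 1/5}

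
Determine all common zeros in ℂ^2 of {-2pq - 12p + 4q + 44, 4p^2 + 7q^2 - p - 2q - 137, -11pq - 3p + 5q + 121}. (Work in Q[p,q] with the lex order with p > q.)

{(3, 4)}

Compute a lex Gröbner basis by Buchberger's algorithm.
f_1 = -2pq - 12p + 4q + 44, LT = pq.
f_2 = 4p^2 - p + 7q^2 - 2q - 137, LT = p^2.
f_3 = -11pq - 3p + 5q + 121, LT = pq.

S(f_1,f_2): lcm = p^2q. S = 6p^2 - 7/4pq - 22p - 7/4q^3 + 1/2q^2 + 137/4q.
  leading term p^2: subtract (3/2)·f_2 from 6p^2 - 7/4pq - 22p - 7/4q^3 + 1/2q^2 + 137/4q → -7/4pq - 41/2p - 7/4q^3 - 10q^2 + 149/4q + 411/2
  leading term pq: subtract (7/8)·f_1 from -7/4pq - 41/2p - 7/4q^3 - 10q^2 + 149/4q + 411/2 → -10p - 7/4q^3 - 10q^2 + 135/4q + 167
  leading term p: no divisor's leading term divides it; move -10p to the remainder.
  leading term q^3: no divisor's leading term divides it; move -7/4q^3 to the remainder.
  leading term q^2: no divisor's leading term divides it; move -10q^2 to the remainder.
  leading term q: no divisor's leading term divides it; move 135/4q to the remainder.
  leading term 1: no divisor's leading term divides it; move 167 to the remainder.
  remainder -10p - 7/4q^3 - 10q^2 + 135/4q + 167 ≠ 0; add h_4 = -10p - 7/4q^3 - 10q^2 + 135/4q + 167 to the basis.

S(f_1,f_3): lcm = pq. S = 63/11p - 17/11q - 11.
  leading term p: subtract (-63/110)·h_4 from 63/11p - 17/11q - 11 → -441/440q^3 - 63/11q^2 + 1565/88q + 9311/110
  leading term q^3: no divisor's leading term divides it; move -441/440q^3 to the remainder.
  leading term q^2: no divisor's leading term divides it; move -63/11q^2 to the remainder.
  leading term q: no divisor's leading term divides it; move 1565/88q to the remainder.
  leading term 1: no divisor's leading term divides it; move 9311/110 to the remainder.
  remainder -441/440q^3 - 63/11q^2 + 1565/88q + 9311/110 ≠ 0; add h_5 = -441/440q^3 - 63/11q^2 + 1565/88q + 9311/110 to the basis.

S(f_2,f_3): lcm = p^2q. S = -3/11p^2 + 9/44pq + 11p + 7/4q^3 - 1/2q^2 - 137/4q.
  leading term p^2: subtract (-3/44)·f_2 from -3/11p^2 + 9/44pq + 11p + 7/4q^3 - 1/2q^2 - 137/4q → 9/44pq + 481/44p + 7/4q^3 - 1/44q^2 - 1513/44q - 411/44
  leading term pq: subtract (-9/88)·f_1 from 9/44pq + 481/44p + 7/4q^3 - 1/44q^2 - 1513/44q - 411/44 → 427/44p + 7/4q^3 - 1/44q^2 - 1495/44q - 213/44
  leading term p: subtract (-427/440)·h_4 from 427/44p + 7/4q^3 - 1/44q^2 - 1495/44q - 213/44 → 91/1760q^3 - 107/11q^2 - 431/352q + 6289/40
  leading term q^3: subtract (-13/252)·h_5 from 91/1760q^3 - 107/11q^2 - 431/352q + 6289/40 → -441/44q^2 - 851/2772q + 111983/693
  leading term q^2: no divisor's leading term divides it; move -441/44q^2 to the remainder.
  leading term q: no divisor's leading term divides it; move -851/2772q to the remainder.
  leading term 1: no divisor's leading term divides it; move 111983/693 to the remainder.
  remainder -441/44q^2 - 851/2772q + 111983/693 ≠ 0; add h_6 = -441/44q^2 - 851/2772q + 111983/693 to the basis.

S(f_1,h_4): lcm = pq. S = 6p - 7/40q^4 - q^3 + 27/8q^2 + 147/10q - 22.
  leading term p: subtract (-3/5)·h_4 from 6p - 7/40q^4 - q^3 + 27/8q^2 + 147/10q - 22 → -7/40q^4 - 41/20q^3 - 21/8q^2 + 699/20q + 391/5
  leading term q^4: subtract (11/63q)·h_5 from -7/40q^4 - 41/20q^3 - 21/8q^2 + 699/20q + 391/5 → -21/20q^3 - 361/63q^2 + 5083/252q + 391/5
  leading term q^3: subtract (22/21)·h_5 from -21/20q^3 - 361/63q^2 + 5083/252q + 391/5 → 17/63q^2 + 97/63q - 220/21
  leading term q^2: subtract (-748/27783)·h_6 from 17/63q^2 + 97/63q - 220/21 → 2680484/1750329q - 10721936/1750329
  leading term q: no divisor's leading term divides it; move 2680484/1750329q to the remainder.
  leading term 1: no divisor's leading term divides it; move -10721936/1750329 to the remainder.
  remainder 2680484/1750329q - 10721936/1750329 ≠ 0; add h_7 = 2680484/1750329q - 10721936/1750329 to the basis.

The other S-polynomials (S(f_2,h_4), S(f_3,h_4), S(f_1,h_5), S(f_2,h_5), S(f_3,h_5), S(h_4,h_5), S(f_1,h_6), S(f_2,h_6), S(f_3,h_6), S(h_4,h_6), S(h_5,h_6), S(f_1,h_7), S(f_2,h_7), S(f_3,h_7), S(h_4,h_7), S(h_5,h_7), S(h_6,h_7)) all reduce to 0 modulo the current basis, so we have a Gröbner basis.
Inter-reduce: drop elements whose leading term is divisible by another's, tail-reduce, and make monic.
Reduced Gröbner basis: {p - 3, q - 4}.

A lex Gröbner basis eliminates variables successively. Here q - 4 depends only on q, with roots {4}; lifting each root through the earlier basis elements recovers the full solutions.
  q = 4: the earlier basis element becomes p - 3 = 0, giving p = 3 — point (3, 4).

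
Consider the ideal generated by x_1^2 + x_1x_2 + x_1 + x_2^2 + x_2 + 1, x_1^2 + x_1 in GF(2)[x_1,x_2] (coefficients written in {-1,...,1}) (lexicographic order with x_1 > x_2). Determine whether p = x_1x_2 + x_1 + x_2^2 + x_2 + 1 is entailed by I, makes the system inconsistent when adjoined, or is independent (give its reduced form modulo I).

First compute the reduced Gröbner basis of I by Buchberger's algorithm.
f_1 = x_1^2 + x_1x_2 + x_1 + x_2^2 + x_2 + 1, LT = x_1^2.
f_2 = x_1^2 + x_1, LT = x_1^2.

S(f_1,f_2): lcm = x_1^2. S = x_1x_2 + x_2^2 + x_2 + 1.
  leading term x_1x_2: no divisor's leading term divides it; move x_1x_2 to the remainder.
  leading term x_2^2: no divisor's leading term divides it; move x_2^2 to the remainder.
  leading term x_2: no divisor's leading term divides it; move x_2 to the remainder.
  leading term 1: no divisor's leading term divides it; move 1 to the remainder.
  remainder x_1x_2 + x_2^2 + x_2 + 1 ≠ 0; add h_3 = x_1x_2 + x_2^2 + x_2 + 1 to the basis.

S(f_1,h_3): lcm = x_1^2x_2. S = x_1 + x_2^3 + x_2^2 + x_2.
  leading term x_1: no divisor's leading term divides it; move x_1 to the remainder.
  leading term x_2^3: no divisor's leading term divides it; move x_2^3 to the remainder.
  leading term x_2^2: no divisor's leading term divides it; move x_2^2 to the remainder.
  leading term x_2: no divisor's leading term divides it; move x_2 to the remainder.
  remainder x_1 + x_2^3 + x_2^2 + x_2 ≠ 0; add h_4 = x_1 + x_2^3 + x_2^2 + x_2 to the basis.

S(f_1,h_4): lcm = x_1^2. S = x_1x_2^3 + x_1x_2^2 + x_1 + x_2^2 + x_2 + 1.
  leading term x_1x_2^3: subtract (x_2^2)·h_3 from x_1x_2^3 + x_1x_2^2 + x_1 + x_2^2 + x_2 + 1 → x_1x_2^2 + x_1 + x_2^4 + x_2^3 + x_2 + 1
  leading term x_1x_2^2: subtract (x_2)·h_3 from x_1x_2^2 + x_1 + x_2^4 + x_2^3 + x_2 + 1 → x_1 + x_2^4 + x_2^2 + 1
  leading term x_1: subtract (1)·h_4 from x_1 + x_2^4 + x_2^2 + 1 → x_2^4 + x_2^3 + x_2 + 1
  leading term x_2^4: no divisor's leading term divides it; move x_2^4 to the remainder.
  leading term x_2^3: no divisor's leading term divides it; move x_2^3 to the remainder.
  leading term x_2: no divisor's leading term divides it; move x_2 to the remainder.
  leading term 1: no divisor's leading term divides it; move 1 to the remainder.
  remainder x_2^4 + x_2^3 + x_2 + 1 ≠ 0; add h_5 = x_2^4 + x_2^3 + x_2 + 1 to the basis.

The other S-polynomials (S(f_2,h_3), S(f_2,h_4), S(h_3,h_4), S(f_1,h_5), S(f_2,h_5), S(h_3,h_5), S(h_4,h_5)) all reduce to 0 modulo the current basis, so we have a Gröbner basis.
Inter-reduce: drop elements whose leading term is divisible by another's, tail-reduce, and make monic.
Reduced Gröbner basis: {x_1 + x_2^3 + x_2^2 + x_2, x_2^4 + x_2^3 + x_2 + 1}.
Label its elements g_1 = x_1 + x_2^3 + x_2^2 + x_2, g_2 = x_2^4 + x_2^3 + x_2 + 1.

Reduce p = x_1x_2 + x_1 + x_2^2 + x_2 + 1 modulo G:
  leading term x_1x_2: subtract (x_2)·g_1 from x_1x_2 + x_1 + x_2^2 + x_2 + 1 → x_1 + x_2^4 + x_2^3 + x_2 + 1
  leading term x_1: subtract (1)·g_1 from x_1 + x_2^4 + x_2^3 + x_2 + 1 → x_2^4 + x_2^2 + 1
  leading term x_2^4: subtract (1)·g_2 from x_2^4 + x_2^2 + 1 → x_2^3 + x_2^2 + x_2
  leading term x_2^3: no divisor's leading term divides it; move x_2^3 to the remainder.
  leading term x_2^2: no divisor's leading term divides it; move x_2^2 to the remainder.
  leading term x_2: no divisor's leading term divides it; move x_2 to the remainder.
  normal form = x_2^3 + x_2^2 + x_2.
The normal form is nonzero, so p ∉ I. Since p minus its normal form lies in I, I + (p) = I + (r) where r = x_2^3 + x_2^2 + x_2; decide whether this ideal is the whole ring.
Run Buchberger on G together with r (pairs among the g_i already reduce to 0 since G is a Gröbner basis):
g_1 = x_1 + x_2^3 + x_2^2 + x_2, LT = x_1.
g_2 = x_2^4 + x_2^3 + x_2 + 1, LT = x_2^4.
r = x_2^3 + x_2^2 + x_2, LT = x_2^3.

S(g_2,r): lcm = x_2^4. S = x_2^2 + x_2 + 1.
  leading term x_2^2: no divisor's leading term divides it; move x_2^2 to the remainder.
  leading term x_2: no divisor's leading term divides it; move x_2 to the remainder.
  leading term 1: no divisor's leading term divides it; move 1 to the remainder.
  remainder x_2^2 + x_2 + 1 ≠ 0; add m_4 = x_2^2 + x_2 + 1 to the basis.

The other S-polynomials (S(g_1,g_2), S(g_1,r), S(g_1,m_4), S(g_2,m_4), S(r,m_4)) all reduce to 0 modulo the current basis, so we have a Gröbner basis.
Inter-reduce: drop elements whose leading term is divisible by another's, tail-reduce, and make monic.
Reduced Gröbner basis: {x_1, x_2^2 + x_2 + 1}.
The reduced Gröbner basis of I + (p) is {x_1, x_2^2 + x_2 + 1} ≠ {1}, a proper ideal, so the enlarged system stays consistent: p is independent of I, with normal form x_2^3 + x_2^2 + x_2.

x_1x_2 + x_1 + x_2^2 + x_2 + 1 is independent of I; its normal form modulo I is x_2^3 + x_2^2 + x_2.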